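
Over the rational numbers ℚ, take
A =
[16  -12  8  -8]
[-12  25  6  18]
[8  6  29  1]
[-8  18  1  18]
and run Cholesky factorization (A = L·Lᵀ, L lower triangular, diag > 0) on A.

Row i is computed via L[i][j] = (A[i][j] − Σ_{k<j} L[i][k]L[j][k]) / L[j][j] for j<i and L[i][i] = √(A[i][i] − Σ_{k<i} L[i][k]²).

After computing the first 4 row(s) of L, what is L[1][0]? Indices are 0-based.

L[1][0] = -3

Step 1: L[0][0] = √(16) = 4.
  L[1][0] = (-12) / L[0][0] = -3.
Step 2: L[1][1] = √(16) = 4.
  L[2][0] = (8) / L[0][0] = 2.
  L[2][1] = (12) / L[1][1] = 3.
Step 3: L[2][2] = √(16) = 4.
  L[3][0] = (-8) / L[0][0] = -2.
  L[3][1] = (12) / L[1][1] = 3.
  L[3][2] = (-4) / L[2][2] = -1.
Step 4: L[3][3] = √(4) = 2.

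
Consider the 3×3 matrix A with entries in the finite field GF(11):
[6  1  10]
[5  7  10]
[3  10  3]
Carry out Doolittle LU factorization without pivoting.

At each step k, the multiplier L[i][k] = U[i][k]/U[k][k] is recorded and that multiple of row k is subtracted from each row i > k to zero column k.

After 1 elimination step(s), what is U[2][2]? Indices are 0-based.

Step 1: pivot at (0,0) is 6.
  row1 ← row1 − (10)·row0  ⇒  L[1][0]=10, U row1=(0, 8, 9)
  row2 ← row2 − (6)·row0  ⇒  L[2][0]=6, U row2=(0, 4, 9)

U[2][2] = 9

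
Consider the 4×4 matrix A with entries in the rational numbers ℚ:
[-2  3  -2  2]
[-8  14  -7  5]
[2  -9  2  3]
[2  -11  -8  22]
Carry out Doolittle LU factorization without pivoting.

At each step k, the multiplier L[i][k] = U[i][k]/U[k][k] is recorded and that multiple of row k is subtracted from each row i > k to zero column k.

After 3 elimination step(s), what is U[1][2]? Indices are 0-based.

U[1][2] = 1

k=0: U[0][0]=-2
  eliminate (1,0): mult=4, new row 1: (0, 2, 1, -3); set L[1][0]=4
  eliminate (2,0): mult=-1, new row 2: (0, -6, 0, 5); set L[2][0]=-1
  eliminate (3,0): mult=-1, new row 3: (0, -8, -10, 24); set L[3][0]=-1
k=1: U[1][1]=2
  eliminate (2,1): mult=-3, new row 2: (0, 0, 3, -4); set L[2][1]=-3
  eliminate (3,1): mult=-4, new row 3: (0, 0, -6, 12); set L[3][1]=-4
k=2: U[2][2]=3
  eliminate (3,2): mult=-2, new row 3: (0, 0, 0, 4); set L[3][2]=-2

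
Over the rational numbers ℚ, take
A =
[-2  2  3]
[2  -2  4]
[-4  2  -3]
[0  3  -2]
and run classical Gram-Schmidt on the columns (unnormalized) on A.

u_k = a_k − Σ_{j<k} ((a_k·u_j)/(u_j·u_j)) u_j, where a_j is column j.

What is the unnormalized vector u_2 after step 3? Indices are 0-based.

u_2 = (277/62, 157/62, -30/31, -20/31)

Step 1: u_0 = a_0 = (-2, 2, -4, 0).
Step 2: u_1 = a_1 − (-2/3)·u_0 = (2/3, -2/3, -2/3, 3).
Step 3: u_2 = a_2 − (7/12)·u_0 − (-14/31)·u_1 = (277/62, 157/62, -30/31, -20/31).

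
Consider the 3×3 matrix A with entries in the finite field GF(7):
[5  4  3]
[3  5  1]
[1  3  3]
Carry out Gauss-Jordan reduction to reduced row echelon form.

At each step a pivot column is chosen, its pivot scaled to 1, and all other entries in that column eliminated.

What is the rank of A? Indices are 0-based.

pivot(0,0)=5: scale R0 → (1, 5, 2)
  clear (1,0): R1 −= (3)R0 → (0, 4, 2)
  clear (2,0): R2 −= (1)R0 → (0, 5, 1)
pivot(1,1)=4: scale R1 → (0, 1, 4)
  clear (0,1): R0 −= (5)R1 → (1, 0, 3)
  clear (2,1): R2 −= (5)R1 → (0, 0, 2)
pivot(2,2)=2: scale R2 → (0, 0, 1)
  clear (0,2): R0 −= (3)R2 → (1, 0, 0)
  clear (1,2): R1 −= (4)R2 → (0, 1, 0)

rank = 3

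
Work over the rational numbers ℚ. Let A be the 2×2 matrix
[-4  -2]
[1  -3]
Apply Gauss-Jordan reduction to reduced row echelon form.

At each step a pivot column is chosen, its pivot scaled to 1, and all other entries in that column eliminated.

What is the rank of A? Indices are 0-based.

rank = 2

step 1: normalize row 0 (÷-4) = (1, 1/2)
  row 1: subtract 1×row0 = (0, -7/2)
step 2: normalize row 1 (÷-7/2) = (0, 1)
  row 0: subtract 1/2×row1 = (1, 0)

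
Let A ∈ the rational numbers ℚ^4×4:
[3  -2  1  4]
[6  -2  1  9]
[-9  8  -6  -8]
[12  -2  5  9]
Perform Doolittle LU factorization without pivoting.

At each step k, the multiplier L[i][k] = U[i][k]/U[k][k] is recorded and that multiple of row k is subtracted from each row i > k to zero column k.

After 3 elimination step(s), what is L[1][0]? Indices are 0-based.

[col 0] pivot 3
  R1 -= 2*R0 → (0, 2, -1, 1)  (L[1][0] := 2)
  R2 -= -3*R0 → (0, 2, -3, 4)  (L[2][0] := -3)
  R3 -= 4*R0 → (0, 6, 1, -7)  (L[3][0] := 4)
[col 1] pivot 2
  R2 -= 1*R1 → (0, 0, -2, 3)  (L[2][1] := 1)
  R3 -= 3*R1 → (0, 0, 4, -10)  (L[3][1] := 3)
[col 2] pivot -2
  R3 -= -2*R2 → (0, 0, 0, -4)  (L[3][2] := -2)

L[1][0] = 2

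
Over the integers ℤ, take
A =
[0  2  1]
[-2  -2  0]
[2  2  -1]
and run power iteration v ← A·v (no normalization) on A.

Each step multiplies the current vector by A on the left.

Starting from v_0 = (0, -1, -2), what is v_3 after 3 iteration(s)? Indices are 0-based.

v_0 = (0, -1, -2).
v_1 = A·v_0 = (-4, 2, 0).
v_2 = A·v_1 = (4, 4, -4).
v_3 = A·v_2 = (4, -16, 20).

v_3 = (4, -16, 20)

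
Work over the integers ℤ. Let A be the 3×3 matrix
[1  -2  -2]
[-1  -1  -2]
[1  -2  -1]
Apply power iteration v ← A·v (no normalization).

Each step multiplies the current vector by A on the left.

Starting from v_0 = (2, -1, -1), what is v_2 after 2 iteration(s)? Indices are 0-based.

v_2 = (-6, -17, -1)

v_0 = (2, -1, -1).
v_1 = A·v_0 = (6, 1, 5).
v_2 = A·v_1 = (-6, -17, -1).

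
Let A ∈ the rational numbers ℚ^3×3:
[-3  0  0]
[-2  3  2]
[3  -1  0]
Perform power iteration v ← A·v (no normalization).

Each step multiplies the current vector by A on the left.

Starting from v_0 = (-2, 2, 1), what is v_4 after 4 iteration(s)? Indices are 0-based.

v_0 = (-2, 2, 1).
v_1 = A·v_0 = (6, 12, -8).
v_2 = A·v_1 = (-18, 8, 6).
v_3 = A·v_2 = (54, 72, -62).
v_4 = A·v_3 = (-162, -16, 90).

v_4 = (-162, -16, 90)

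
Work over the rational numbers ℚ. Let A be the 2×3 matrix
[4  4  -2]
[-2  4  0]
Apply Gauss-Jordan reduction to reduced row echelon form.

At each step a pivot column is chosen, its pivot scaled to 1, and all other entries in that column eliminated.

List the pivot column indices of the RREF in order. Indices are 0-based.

[1] R0 /= 4  ⇒  (1, 1, -1/2)
     R1 -= -2·R0  ⇒  (0, 6, -1)
[2] R1 /= 6  ⇒  (0, 1, -1/6)
     R0 -= 1·R1  ⇒  (1, 0, -1/3)

pivot columns: 0, 1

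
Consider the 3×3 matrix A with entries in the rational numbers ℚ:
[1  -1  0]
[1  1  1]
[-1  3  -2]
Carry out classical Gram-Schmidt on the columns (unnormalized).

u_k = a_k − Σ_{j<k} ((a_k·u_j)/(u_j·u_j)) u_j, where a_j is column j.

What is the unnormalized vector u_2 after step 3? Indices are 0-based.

u_2 = (-1, 1/2, -1/2)

Step 1: u_0 = a_0 = (1, 1, -1).
Step 2: u_1 = a_1 − (-1)·u_0 = (0, 2, 2).
Step 3: u_2 = a_2 − (1)·u_0 − (-1/4)·u_1 = (-1, 1/2, -1/2).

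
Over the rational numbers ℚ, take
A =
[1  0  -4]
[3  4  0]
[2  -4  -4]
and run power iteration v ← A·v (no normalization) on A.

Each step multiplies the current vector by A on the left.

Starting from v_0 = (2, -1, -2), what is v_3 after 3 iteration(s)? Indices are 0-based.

v_0 = (2, -1, -2).
v_1 = A·v_0 = (10, 2, 16).
v_2 = A·v_1 = (-54, 38, -52).
v_3 = A·v_2 = (154, -10, -52).

v_3 = (154, -10, -52)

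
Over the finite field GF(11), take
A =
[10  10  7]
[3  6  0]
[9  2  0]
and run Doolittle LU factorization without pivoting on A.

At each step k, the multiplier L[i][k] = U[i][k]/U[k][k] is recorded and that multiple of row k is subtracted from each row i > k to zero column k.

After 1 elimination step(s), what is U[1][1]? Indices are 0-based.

U[1][1] = 3

Step 1: pivot at (0,0) is 10.
  row1 ← row1 − (8)·row0  ⇒  L[1][0]=8, U row1=(0, 3, 10)
  row2 ← row2 − (2)·row0  ⇒  L[2][0]=2, U row2=(0, 4, 8)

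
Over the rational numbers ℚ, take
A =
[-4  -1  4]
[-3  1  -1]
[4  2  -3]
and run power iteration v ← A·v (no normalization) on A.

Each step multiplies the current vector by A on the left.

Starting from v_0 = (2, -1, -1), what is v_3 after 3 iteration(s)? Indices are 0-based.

v_3 = (-694, -157, 629)

v_0 = (2, -1, -1).
v_1 = A·v_0 = (-11, -6, 9).
v_2 = A·v_1 = (86, 18, -83).
v_3 = A·v_2 = (-694, -157, 629).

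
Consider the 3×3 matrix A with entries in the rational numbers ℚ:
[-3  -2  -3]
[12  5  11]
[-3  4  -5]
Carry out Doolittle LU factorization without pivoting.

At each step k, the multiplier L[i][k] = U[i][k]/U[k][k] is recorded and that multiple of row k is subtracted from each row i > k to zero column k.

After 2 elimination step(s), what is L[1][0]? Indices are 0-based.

L[1][0] = -4

[col 0] pivot -3
  R1 -= -4*R0 → (0, -3, -1)  (L[1][0] := -4)
  R2 -= 1*R0 → (0, 6, -2)  (L[2][0] := 1)
[col 1] pivot -3
  R2 -= -2*R1 → (0, 0, -4)  (L[2][1] := -2)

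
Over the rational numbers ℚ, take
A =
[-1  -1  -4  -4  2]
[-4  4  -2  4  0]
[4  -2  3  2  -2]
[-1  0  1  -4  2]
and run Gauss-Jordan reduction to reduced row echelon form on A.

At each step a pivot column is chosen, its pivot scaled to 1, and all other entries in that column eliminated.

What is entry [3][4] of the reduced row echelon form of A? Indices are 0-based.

pivot(0,0)=-1: scale R0 → (1, 1, 4, 4, -2)
  clear (1,0): R1 −= (-4)R0 → (0, 8, 14, 20, -8)
  clear (2,0): R2 −= (4)R0 → (0, -6, -13, -14, 6)
  clear (3,0): R3 −= (-1)R0 → (0, 1, 5, 0, 0)
pivot(1,1)=8: scale R1 → (0, 1, 7/4, 5/2, -1)
  clear (0,1): R0 −= (1)R1 → (1, 0, 9/4, 3/2, -1)
  clear (2,1): R2 −= (-6)R1 → (0, 0, -5/2, 1, 0)
  clear (3,1): R3 −= (1)R1 → (0, 0, 13/4, -5/2, 1)
pivot(2,2)=-5/2: scale R2 → (0, 0, 1, -2/5, 0)
  clear (0,2): R0 −= (9/4)R2 → (1, 0, 0, 12/5, -1)
  clear (1,2): R1 −= (7/4)R2 → (0, 1, 0, 16/5, -1)
  clear (3,2): R3 −= (13/4)R2 → (0, 0, 0, -6/5, 1)
pivot(3,3)=-6/5: scale R3 → (0, 0, 0, 1, -5/6)
  clear (0,3): R0 −= (12/5)R3 → (1, 0, 0, 0, 1)
  clear (1,3): R1 −= (16/5)R3 → (0, 1, 0, 0, 5/3)
  clear (2,3): R2 −= (-2/5)R3 → (0, 0, 1, 0, -1/3)

M[3][4] = -5/6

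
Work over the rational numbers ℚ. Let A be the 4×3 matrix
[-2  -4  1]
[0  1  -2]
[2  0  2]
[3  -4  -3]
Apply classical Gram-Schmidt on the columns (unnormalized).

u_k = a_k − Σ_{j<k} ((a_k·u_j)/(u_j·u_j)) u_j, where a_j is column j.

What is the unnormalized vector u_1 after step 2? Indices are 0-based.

Step 1: u_0 = a_0 = (-2, 0, 2, 3).
Step 2: u_1 = a_1 − (-4/17)·u_0 = (-76/17, 1, 8/17, -56/17).

u_1 = (-76/17, 1, 8/17, -56/17)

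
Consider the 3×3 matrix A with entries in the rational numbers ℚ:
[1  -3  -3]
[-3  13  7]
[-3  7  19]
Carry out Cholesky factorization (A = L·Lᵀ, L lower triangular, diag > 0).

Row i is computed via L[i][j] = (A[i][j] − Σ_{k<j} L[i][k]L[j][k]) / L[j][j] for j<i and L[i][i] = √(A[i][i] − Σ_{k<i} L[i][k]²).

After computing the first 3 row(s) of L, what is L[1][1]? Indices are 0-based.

L[1][1] = 2

Step 1: L[0][0] = √(1) = 1.
  L[1][0] = (-3) / L[0][0] = -3.
Step 2: L[1][1] = √(4) = 2.
  L[2][0] = (-3) / L[0][0] = -3.
  L[2][1] = (-2) / L[1][1] = -1.
Step 3: L[2][2] = √(9) = 3.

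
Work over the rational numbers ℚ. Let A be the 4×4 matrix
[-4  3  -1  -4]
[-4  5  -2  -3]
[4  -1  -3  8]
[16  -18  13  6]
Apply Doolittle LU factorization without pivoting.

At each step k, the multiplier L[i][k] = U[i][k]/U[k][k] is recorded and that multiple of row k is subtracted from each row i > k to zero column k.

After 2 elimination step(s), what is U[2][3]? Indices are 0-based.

k=0: U[0][0]=-4
  eliminate (1,0): mult=1, new row 1: (0, 2, -1, 1); set L[1][0]=1
  eliminate (2,0): mult=-1, new row 2: (0, 2, -4, 4); set L[2][0]=-1
  eliminate (3,0): mult=-4, new row 3: (0, -6, 9, -10); set L[3][0]=-4
k=1: U[1][1]=2
  eliminate (2,1): mult=1, new row 2: (0, 0, -3, 3); set L[2][1]=1
  eliminate (3,1): mult=-3, new row 3: (0, 0, 6, -7); set L[3][1]=-3

U[2][3] = 3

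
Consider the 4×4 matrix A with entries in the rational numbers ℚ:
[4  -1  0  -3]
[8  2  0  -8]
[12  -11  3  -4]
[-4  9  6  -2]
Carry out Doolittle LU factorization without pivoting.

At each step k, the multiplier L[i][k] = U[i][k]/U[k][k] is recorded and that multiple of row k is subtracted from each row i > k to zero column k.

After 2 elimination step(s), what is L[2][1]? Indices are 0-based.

L[2][1] = -2

k=0: U[0][0]=4
  eliminate (1,0): mult=2, new row 1: (0, 4, 0, -2); set L[1][0]=2
  eliminate (2,0): mult=3, new row 2: (0, -8, 3, 5); set L[2][0]=3
  eliminate (3,0): mult=-1, new row 3: (0, 8, 6, -5); set L[3][0]=-1
k=1: U[1][1]=4
  eliminate (2,1): mult=-2, new row 2: (0, 0, 3, 1); set L[2][1]=-2
  eliminate (3,1): mult=2, new row 3: (0, 0, 6, -1); set L[3][1]=2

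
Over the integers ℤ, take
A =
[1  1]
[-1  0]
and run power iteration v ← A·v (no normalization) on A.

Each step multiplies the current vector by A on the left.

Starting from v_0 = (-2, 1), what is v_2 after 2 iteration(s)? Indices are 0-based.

v_2 = (1, 1)

v_0 = (-2, 1).
v_1 = A·v_0 = (-1, 2).
v_2 = A·v_1 = (1, 1).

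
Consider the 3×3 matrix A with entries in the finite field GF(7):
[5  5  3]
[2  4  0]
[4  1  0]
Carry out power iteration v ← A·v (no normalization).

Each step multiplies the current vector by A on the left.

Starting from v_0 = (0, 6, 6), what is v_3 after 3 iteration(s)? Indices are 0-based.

v_3 = (5, 5, 3)

v_0 = (0, 6, 6).
v_1 = A·v_0 = (6, 3, 6).
v_2 = A·v_1 = (0, 3, 6).
v_3 = A·v_2 = (5, 5, 3).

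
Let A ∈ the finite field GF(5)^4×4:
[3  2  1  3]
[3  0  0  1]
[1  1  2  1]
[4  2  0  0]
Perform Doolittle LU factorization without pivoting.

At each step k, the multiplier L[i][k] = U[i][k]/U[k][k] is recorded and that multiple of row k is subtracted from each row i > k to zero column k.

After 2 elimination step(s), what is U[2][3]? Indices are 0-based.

Step 1: pivot at (0,0) is 3.
  row1 ← row1 − (1)·row0  ⇒  L[1][0]=1, U row1=(0, 3, 4, 3)
  row2 ← row2 − (2)·row0  ⇒  L[2][0]=2, U row2=(0, 2, 0, 0)
  row3 ← row3 − (3)·row0  ⇒  L[3][0]=3, U row3=(0, 1, 2, 1)
Step 2: pivot at (1,1) is 3.
  row2 ← row2 − (4)·row1  ⇒  L[2][1]=4, U row2=(0, 0, 4, 3)
  row3 ← row3 − (2)·row1  ⇒  L[3][1]=2, U row3=(0, 0, 4, 0)

U[2][3] = 3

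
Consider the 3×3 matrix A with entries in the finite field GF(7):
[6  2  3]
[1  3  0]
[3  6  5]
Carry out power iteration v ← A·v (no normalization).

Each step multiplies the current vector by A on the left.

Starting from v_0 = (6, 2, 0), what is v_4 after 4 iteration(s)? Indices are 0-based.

v_4 = (0, 1, 5)

v_0 = (6, 2, 0).
v_1 = A·v_0 = (5, 5, 2).
v_2 = A·v_1 = (4, 6, 6).
v_3 = A·v_2 = (5, 1, 1).
v_4 = A·v_3 = (0, 1, 5).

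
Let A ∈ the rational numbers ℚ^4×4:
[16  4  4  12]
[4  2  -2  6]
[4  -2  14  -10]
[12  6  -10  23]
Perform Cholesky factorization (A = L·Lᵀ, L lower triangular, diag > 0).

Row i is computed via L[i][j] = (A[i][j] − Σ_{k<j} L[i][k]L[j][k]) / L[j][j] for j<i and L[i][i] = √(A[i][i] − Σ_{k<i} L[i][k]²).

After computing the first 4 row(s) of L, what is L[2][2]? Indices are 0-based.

L[2][2] = 2

Step 1: L[0][0] = √(16) = 4.
  L[1][0] = (4) / L[0][0] = 1.
Step 2: L[1][1] = √(1) = 1.
  L[2][0] = (4) / L[0][0] = 1.
  L[2][1] = (-3) / L[1][1] = -3.
Step 3: L[2][2] = √(4) = 2.
  L[3][0] = (12) / L[0][0] = 3.
  L[3][1] = (3) / L[1][1] = 3.
  L[3][2] = (-4) / L[2][2] = -2.
Step 4: L[3][3] = √(1) = 1.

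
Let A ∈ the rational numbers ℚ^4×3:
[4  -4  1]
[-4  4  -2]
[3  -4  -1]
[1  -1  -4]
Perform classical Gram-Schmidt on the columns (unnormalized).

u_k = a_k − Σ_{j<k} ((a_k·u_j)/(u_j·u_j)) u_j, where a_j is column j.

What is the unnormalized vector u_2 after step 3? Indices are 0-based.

Step 1: u_0 = a_0 = (4, -4, 3, 1).
Step 2: u_1 = a_1 − (-15/14)·u_0 = (2/7, -2/7, -11/14, 1/14).
Step 3: u_2 = a_2 − (5/42)·u_0 − (19/11)·u_1 = (1/33, -34/33, 0, -140/33).

u_2 = (1/33, -34/33, 0, -140/33)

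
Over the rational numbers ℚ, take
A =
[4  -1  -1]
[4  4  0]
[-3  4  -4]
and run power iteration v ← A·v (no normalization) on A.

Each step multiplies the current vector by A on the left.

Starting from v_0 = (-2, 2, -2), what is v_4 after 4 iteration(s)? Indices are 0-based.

v_4 = (-426, -1856, -2176)

v_0 = (-2, 2, -2).
v_1 = A·v_0 = (-8, 0, 22).
v_2 = A·v_1 = (-54, -32, -64).
v_3 = A·v_2 = (-120, -344, 290).
v_4 = A·v_3 = (-426, -1856, -2176).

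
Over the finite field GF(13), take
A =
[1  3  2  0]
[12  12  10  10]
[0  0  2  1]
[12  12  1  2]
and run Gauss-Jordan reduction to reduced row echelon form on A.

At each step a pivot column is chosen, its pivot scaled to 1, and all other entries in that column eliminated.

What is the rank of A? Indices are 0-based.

rank = 4

pivot(0,0)=1: scale R0 → (1, 3, 2, 0)
  clear (1,0): R1 −= (12)R0 → (0, 2, 12, 10)
  clear (3,0): R3 −= (12)R0 → (0, 2, 3, 2)
pivot(1,1)=2: scale R1 → (0, 1, 6, 5)
  clear (0,1): R0 −= (3)R1 → (1, 0, 10, 11)
  clear (3,1): R3 −= (2)R1 → (0, 0, 4, 5)
pivot(2,2)=2: scale R2 → (0, 0, 1, 7)
  clear (0,2): R0 −= (10)R2 → (1, 0, 0, 6)
  clear (1,2): R1 −= (6)R2 → (0, 1, 0, 2)
  clear (3,2): R3 −= (4)R2 → (0, 0, 0, 3)
pivot(3,3)=3: scale R3 → (0, 0, 0, 1)
  clear (0,3): R0 −= (6)R3 → (1, 0, 0, 0)
  clear (1,3): R1 −= (2)R3 → (0, 1, 0, 0)
  clear (2,3): R2 −= (7)R3 → (0, 0, 1, 0)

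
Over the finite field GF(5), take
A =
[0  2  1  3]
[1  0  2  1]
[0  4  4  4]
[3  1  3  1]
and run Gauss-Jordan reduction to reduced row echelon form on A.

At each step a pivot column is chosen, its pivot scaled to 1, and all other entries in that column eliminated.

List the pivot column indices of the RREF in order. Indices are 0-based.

pivot columns: 0, 1, 2, 3

[1] R0 <-> R1
[1] R0 /= 1  ⇒  (1, 0, 2, 1)
     R3 -= 3·R0  ⇒  (0, 1, 2, 3)
[2] R1 /= 2  ⇒  (0, 1, 3, 4)
     R2 -= 4·R1  ⇒  (0, 0, 2, 3)
     R3 -= 1·R1  ⇒  (0, 0, 4, 4)
[3] R2 /= 2  ⇒  (0, 0, 1, 4)
     R0 -= 2·R2  ⇒  (1, 0, 0, 3)
     R1 -= 3·R2  ⇒  (0, 1, 0, 2)
     R3 -= 4·R2  ⇒  (0, 0, 0, 3)
[4] R3 /= 3  ⇒  (0, 0, 0, 1)
     R0 -= 3·R3  ⇒  (1, 0, 0, 0)
     R1 -= 2·R3  ⇒  (0, 1, 0, 0)
     R2 -= 4·R3  ⇒  (0, 0, 1, 0)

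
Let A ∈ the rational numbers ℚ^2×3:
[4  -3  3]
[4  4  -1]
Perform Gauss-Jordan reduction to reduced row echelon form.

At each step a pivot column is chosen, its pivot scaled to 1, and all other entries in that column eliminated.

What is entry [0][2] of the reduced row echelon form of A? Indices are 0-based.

M[0][2] = 9/28

step 1: normalize row 0 (÷4) = (1, -3/4, 3/4)
  row 1: subtract 4×row0 = (0, 7, -4)
step 2: normalize row 1 (÷7) = (0, 1, -4/7)
  row 0: subtract -3/4×row1 = (1, 0, 9/28)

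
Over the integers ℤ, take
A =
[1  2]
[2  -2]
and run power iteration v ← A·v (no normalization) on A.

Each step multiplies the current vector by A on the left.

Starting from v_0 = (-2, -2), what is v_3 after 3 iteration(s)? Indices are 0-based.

v_3 = (-30, 12)

v_0 = (-2, -2).
v_1 = A·v_0 = (-6, 0).
v_2 = A·v_1 = (-6, -12).
v_3 = A·v_2 = (-30, 12).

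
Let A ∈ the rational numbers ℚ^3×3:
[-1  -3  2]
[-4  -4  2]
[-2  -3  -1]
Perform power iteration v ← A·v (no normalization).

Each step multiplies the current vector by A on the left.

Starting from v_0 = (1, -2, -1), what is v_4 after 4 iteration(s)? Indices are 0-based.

v_0 = (1, -2, -1).
v_1 = A·v_0 = (3, 2, 5).
v_2 = A·v_1 = (1, -10, -17).
v_3 = A·v_2 = (-5, 2, 45).
v_4 = A·v_3 = (89, 102, -41).

v_4 = (89, 102, -41)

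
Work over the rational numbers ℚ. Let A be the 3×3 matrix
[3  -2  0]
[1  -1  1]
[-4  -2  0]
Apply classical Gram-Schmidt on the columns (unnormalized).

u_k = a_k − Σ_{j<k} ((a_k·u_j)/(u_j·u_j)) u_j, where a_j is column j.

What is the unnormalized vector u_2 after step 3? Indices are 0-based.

u_2 = (-84/233, 196/233, -14/233)

Step 1: u_0 = a_0 = (3, 1, -4).
Step 2: u_1 = a_1 − (1/26)·u_0 = (-55/26, -27/26, -24/13).
Step 3: u_2 = a_2 − (1/26)·u_0 − (-27/233)·u_1 = (-84/233, 196/233, -14/233).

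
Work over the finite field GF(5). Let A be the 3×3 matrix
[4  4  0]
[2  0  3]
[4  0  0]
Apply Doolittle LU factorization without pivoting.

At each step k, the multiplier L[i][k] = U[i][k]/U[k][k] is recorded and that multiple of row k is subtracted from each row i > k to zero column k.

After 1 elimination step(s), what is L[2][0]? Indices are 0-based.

Step 1: pivot at (0,0) is 4.
  row1 ← row1 − (3)·row0  ⇒  L[1][0]=3, U row1=(0, 3, 3)
  row2 ← row2 − (1)·row0  ⇒  L[2][0]=1, U row2=(0, 1, 0)

L[2][0] = 1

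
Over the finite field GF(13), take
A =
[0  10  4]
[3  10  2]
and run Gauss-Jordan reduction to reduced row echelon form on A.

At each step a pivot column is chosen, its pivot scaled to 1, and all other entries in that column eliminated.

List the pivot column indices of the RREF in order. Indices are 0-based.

[1] R0 <-> R1
[1] R0 /= 3  ⇒  (1, 12, 5)
[2] R1 /= 10  ⇒  (0, 1, 3)
     R0 -= 12·R1  ⇒  (1, 0, 8)

pivot columns: 0, 1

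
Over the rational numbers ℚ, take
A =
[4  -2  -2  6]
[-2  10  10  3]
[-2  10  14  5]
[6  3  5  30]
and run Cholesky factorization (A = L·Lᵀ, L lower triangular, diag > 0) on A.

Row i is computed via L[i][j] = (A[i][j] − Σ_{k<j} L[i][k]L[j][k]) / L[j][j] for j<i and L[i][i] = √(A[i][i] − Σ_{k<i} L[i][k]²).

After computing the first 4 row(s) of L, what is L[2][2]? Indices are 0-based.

L[2][2] = 2

Step 1: L[0][0] = √(4) = 2.
  L[1][0] = (-2) / L[0][0] = -1.
Step 2: L[1][1] = √(9) = 3.
  L[2][0] = (-2) / L[0][0] = -1.
  L[2][1] = (9) / L[1][1] = 3.
Step 3: L[2][2] = √(4) = 2.
  L[3][0] = (6) / L[0][0] = 3.
  L[3][1] = (6) / L[1][1] = 2.
  L[3][2] = (2) / L[2][2] = 1.
Step 4: L[3][3] = √(16) = 4.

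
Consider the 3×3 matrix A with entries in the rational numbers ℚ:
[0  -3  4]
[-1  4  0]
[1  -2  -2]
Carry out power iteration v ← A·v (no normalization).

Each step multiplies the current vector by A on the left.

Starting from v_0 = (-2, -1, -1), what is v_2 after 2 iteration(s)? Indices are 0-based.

v_2 = (14, -7, -1)

v_0 = (-2, -1, -1).
v_1 = A·v_0 = (-1, -2, 2).
v_2 = A·v_1 = (14, -7, -1).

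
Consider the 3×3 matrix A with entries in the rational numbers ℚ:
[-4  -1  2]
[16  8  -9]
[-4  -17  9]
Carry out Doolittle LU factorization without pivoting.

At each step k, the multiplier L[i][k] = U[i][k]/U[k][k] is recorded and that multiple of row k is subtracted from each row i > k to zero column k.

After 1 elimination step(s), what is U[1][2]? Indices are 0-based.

k=0: U[0][0]=-4
  eliminate (1,0): mult=-4, new row 1: (0, 4, -1); set L[1][0]=-4
  eliminate (2,0): mult=1, new row 2: (0, -16, 7); set L[2][0]=1

U[1][2] = -1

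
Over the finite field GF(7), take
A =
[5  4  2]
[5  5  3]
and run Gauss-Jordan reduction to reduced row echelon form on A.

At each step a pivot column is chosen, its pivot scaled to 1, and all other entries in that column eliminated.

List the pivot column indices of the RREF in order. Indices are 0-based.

[1] R0 /= 5  ⇒  (1, 5, 6)
     R1 -= 5·R0  ⇒  (0, 1, 1)
[2] R1 /= 1  ⇒  (0, 1, 1)
     R0 -= 5·R1  ⇒  (1, 0, 1)

pivot columns: 0, 1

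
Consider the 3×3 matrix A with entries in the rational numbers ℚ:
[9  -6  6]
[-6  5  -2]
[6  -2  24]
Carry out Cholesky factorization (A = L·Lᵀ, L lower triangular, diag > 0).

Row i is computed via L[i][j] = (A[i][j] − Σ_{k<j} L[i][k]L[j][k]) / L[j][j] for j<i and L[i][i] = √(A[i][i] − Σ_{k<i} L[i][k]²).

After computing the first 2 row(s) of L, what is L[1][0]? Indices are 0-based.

Step 1: L[0][0] = √(9) = 3.
  L[1][0] = (-6) / L[0][0] = -2.
Step 2: L[1][1] = √(1) = 1.

L[1][0] = -2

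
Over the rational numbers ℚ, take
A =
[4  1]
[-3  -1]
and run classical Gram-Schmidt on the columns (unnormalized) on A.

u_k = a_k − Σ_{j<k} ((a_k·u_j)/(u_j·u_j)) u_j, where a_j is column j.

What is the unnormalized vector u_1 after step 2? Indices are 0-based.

Step 1: u_0 = a_0 = (4, -3).
Step 2: u_1 = a_1 − (7/25)·u_0 = (-3/25, -4/25).

u_1 = (-3/25, -4/25)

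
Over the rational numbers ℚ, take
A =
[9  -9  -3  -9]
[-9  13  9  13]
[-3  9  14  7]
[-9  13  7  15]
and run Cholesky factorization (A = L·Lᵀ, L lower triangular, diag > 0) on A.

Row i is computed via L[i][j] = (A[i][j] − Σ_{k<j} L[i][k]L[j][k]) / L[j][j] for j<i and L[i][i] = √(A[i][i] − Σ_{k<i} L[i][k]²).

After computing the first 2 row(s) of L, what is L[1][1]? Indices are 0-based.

L[1][1] = 2

Step 1: L[0][0] = √(9) = 3.
  L[1][0] = (-9) / L[0][0] = -3.
Step 2: L[1][1] = √(4) = 2.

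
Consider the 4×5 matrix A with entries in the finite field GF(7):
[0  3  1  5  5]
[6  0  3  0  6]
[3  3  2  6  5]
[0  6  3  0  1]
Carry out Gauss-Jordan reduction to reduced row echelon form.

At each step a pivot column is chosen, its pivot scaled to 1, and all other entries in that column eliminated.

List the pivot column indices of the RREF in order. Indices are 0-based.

pivot columns: 0, 1, 2, 3

step 1: exchange rows 0,1
step 1: normalize row 0 (÷6) = (1, 0, 4, 0, 1)
  row 2: subtract 3×row0 = (0, 3, 4, 6, 2)
step 2: normalize row 1 (÷3) = (0, 1, 5, 4, 4)
  row 2: subtract 3×row1 = (0, 0, 3, 1, 4)
  row 3: subtract 6×row1 = (0, 0, 1, 4, 5)
step 3: normalize row 2 (÷3) = (0, 0, 1, 5, 6)
  row 0: subtract 4×row2 = (1, 0, 0, 1, 5)
  row 1: subtract 5×row2 = (0, 1, 0, 0, 2)
  row 3: subtract 1×row2 = (0, 0, 0, 6, 6)
step 4: normalize row 3 (÷6) = (0, 0, 0, 1, 1)
  row 0: subtract 1×row3 = (1, 0, 0, 0, 4)
  row 2: subtract 5×row3 = (0, 0, 1, 0, 1)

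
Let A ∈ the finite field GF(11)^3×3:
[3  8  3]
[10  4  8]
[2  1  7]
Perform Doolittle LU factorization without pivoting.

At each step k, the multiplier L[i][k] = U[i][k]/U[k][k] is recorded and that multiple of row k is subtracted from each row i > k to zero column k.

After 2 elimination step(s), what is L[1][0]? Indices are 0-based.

k=0: U[0][0]=3
  eliminate (1,0): mult=7, new row 1: (0, 3, 9); set L[1][0]=7
  eliminate (2,0): mult=8, new row 2: (0, 3, 5); set L[2][0]=8
k=1: U[1][1]=3
  eliminate (2,1): mult=1, new row 2: (0, 0, 7); set L[2][1]=1

L[1][0] = 7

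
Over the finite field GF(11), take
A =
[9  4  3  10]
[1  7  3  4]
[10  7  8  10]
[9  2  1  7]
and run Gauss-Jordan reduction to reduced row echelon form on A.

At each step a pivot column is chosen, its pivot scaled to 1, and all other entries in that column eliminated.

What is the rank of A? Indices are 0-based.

rank = 4

[1] R0 /= 9  ⇒  (1, 9, 4, 6)
     R1 -= 1·R0  ⇒  (0, 9, 10, 9)
     R2 -= 10·R0  ⇒  (0, 5, 1, 5)
     R3 -= 9·R0  ⇒  (0, 9, 9, 8)
[2] R1 /= 9  ⇒  (0, 1, 6, 1)
     R0 -= 9·R1  ⇒  (1, 0, 5, 8)
     R2 -= 5·R1  ⇒  (0, 0, 4, 0)
     R3 -= 9·R1  ⇒  (0, 0, 10, 10)
[3] R2 /= 4  ⇒  (0, 0, 1, 0)
     R0 -= 5·R2  ⇒  (1, 0, 0, 8)
     R1 -= 6·R2  ⇒  (0, 1, 0, 1)
     R3 -= 10·R2  ⇒  (0, 0, 0, 10)
[4] R3 /= 10  ⇒  (0, 0, 0, 1)
     R0 -= 8·R3  ⇒  (1, 0, 0, 0)
     R1 -= 1·R3  ⇒  (0, 1, 0, 0)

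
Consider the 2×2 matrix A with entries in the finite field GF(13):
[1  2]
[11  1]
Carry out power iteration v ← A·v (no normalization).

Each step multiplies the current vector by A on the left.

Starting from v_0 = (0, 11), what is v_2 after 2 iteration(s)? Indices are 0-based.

v_2 = (5, 6)

v_0 = (0, 11).
v_1 = A·v_0 = (9, 11).
v_2 = A·v_1 = (5, 6).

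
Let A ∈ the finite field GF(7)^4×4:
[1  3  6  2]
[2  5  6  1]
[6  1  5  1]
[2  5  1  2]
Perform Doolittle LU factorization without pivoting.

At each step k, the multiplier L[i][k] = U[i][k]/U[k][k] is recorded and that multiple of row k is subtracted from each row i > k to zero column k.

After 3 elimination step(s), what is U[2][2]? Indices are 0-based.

k=0: U[0][0]=1
  eliminate (1,0): mult=2, new row 1: (0, 6, 1, 4); set L[1][0]=2
  eliminate (2,0): mult=6, new row 2: (0, 4, 4, 3); set L[2][0]=6
  eliminate (3,0): mult=2, new row 3: (0, 6, 3, 5); set L[3][0]=2
k=1: U[1][1]=6
  eliminate (2,1): mult=3, new row 2: (0, 0, 1, 5); set L[2][1]=3
  eliminate (3,1): mult=1, new row 3: (0, 0, 2, 1); set L[3][1]=1
k=2: U[2][2]=1
  eliminate (3,2): mult=2, new row 3: (0, 0, 0, 5); set L[3][2]=2

U[2][2] = 1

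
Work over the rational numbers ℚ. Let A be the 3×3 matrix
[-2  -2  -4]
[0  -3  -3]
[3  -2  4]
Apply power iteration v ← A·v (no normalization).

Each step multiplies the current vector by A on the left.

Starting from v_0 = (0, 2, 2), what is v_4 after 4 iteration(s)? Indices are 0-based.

v_0 = (0, 2, 2).
v_1 = A·v_0 = (-12, -12, 4).
v_2 = A·v_1 = (32, 24, 4).
v_3 = A·v_2 = (-128, -84, 64).
v_4 = A·v_3 = (168, 60, 40).

v_4 = (168, 60, 40)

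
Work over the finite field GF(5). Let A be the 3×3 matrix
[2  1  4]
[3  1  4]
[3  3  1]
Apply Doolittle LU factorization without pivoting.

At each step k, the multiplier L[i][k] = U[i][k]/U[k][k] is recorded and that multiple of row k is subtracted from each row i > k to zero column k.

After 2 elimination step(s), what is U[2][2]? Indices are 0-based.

Step 1: pivot at (0,0) is 2.
  row1 ← row1 − (4)·row0  ⇒  L[1][0]=4, U row1=(0, 2, 3)
  row2 ← row2 − (4)·row0  ⇒  L[2][0]=4, U row2=(0, 4, 0)
Step 2: pivot at (1,1) is 2.
  row2 ← row2 − (2)·row1  ⇒  L[2][1]=2, U row2=(0, 0, 4)

U[2][2] = 4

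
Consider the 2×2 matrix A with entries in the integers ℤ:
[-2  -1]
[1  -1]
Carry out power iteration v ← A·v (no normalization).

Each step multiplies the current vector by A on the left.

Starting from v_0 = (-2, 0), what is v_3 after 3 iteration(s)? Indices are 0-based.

v_3 = (6, -12)

v_0 = (-2, 0).
v_1 = A·v_0 = (4, -2).
v_2 = A·v_1 = (-6, 6).
v_3 = A·v_2 = (6, -12).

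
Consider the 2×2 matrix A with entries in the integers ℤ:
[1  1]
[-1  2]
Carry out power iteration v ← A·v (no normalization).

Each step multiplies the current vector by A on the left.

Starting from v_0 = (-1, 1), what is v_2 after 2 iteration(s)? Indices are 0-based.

v_0 = (-1, 1).
v_1 = A·v_0 = (0, 3).
v_2 = A·v_1 = (3, 6).

v_2 = (3, 6)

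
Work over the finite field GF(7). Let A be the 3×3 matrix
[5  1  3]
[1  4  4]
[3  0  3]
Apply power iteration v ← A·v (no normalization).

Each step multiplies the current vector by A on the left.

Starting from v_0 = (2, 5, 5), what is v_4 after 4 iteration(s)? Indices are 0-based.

v_4 = (4, 3, 4)

v_0 = (2, 5, 5).
v_1 = A·v_0 = (2, 0, 0).
v_2 = A·v_1 = (3, 2, 6).
v_3 = A·v_2 = (0, 0, 6).
v_4 = A·v_3 = (4, 3, 4).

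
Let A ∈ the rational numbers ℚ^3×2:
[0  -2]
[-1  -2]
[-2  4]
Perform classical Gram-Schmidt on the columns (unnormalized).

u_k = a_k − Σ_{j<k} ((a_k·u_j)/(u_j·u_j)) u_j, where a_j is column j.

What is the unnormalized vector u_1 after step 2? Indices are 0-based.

Step 1: u_0 = a_0 = (0, -1, -2).
Step 2: u_1 = a_1 − (-6/5)·u_0 = (-2, -16/5, 8/5).

u_1 = (-2, -16/5, 8/5)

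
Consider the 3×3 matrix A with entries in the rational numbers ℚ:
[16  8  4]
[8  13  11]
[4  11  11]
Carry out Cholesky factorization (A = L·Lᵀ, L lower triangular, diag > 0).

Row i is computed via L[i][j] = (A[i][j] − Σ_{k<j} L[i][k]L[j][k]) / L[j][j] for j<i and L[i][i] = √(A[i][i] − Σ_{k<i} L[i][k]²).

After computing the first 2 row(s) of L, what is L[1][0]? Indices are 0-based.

L[1][0] = 2

Step 1: L[0][0] = √(16) = 4.
  L[1][0] = (8) / L[0][0] = 2.
Step 2: L[1][1] = √(9) = 3.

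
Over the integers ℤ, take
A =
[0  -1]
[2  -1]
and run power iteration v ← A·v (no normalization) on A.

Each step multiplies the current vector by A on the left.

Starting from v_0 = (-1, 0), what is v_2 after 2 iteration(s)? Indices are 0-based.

v_0 = (-1, 0).
v_1 = A·v_0 = (0, -2).
v_2 = A·v_1 = (2, 2).

v_2 = (2, 2)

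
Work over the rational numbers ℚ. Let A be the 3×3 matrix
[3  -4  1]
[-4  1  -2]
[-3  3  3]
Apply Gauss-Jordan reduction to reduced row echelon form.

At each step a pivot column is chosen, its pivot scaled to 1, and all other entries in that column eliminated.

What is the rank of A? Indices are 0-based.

pivot(0,0)=3: scale R0 → (1, -4/3, 1/3)
  clear (1,0): R1 −= (-4)R0 → (0, -13/3, -2/3)
  clear (2,0): R2 −= (-3)R0 → (0, -1, 4)
pivot(1,1)=-13/3: scale R1 → (0, 1, 2/13)
  clear (0,1): R0 −= (-4/3)R1 → (1, 0, 7/13)
  clear (2,1): R2 −= (-1)R1 → (0, 0, 54/13)
pivot(2,2)=54/13: scale R2 → (0, 0, 1)
  clear (0,2): R0 −= (7/13)R2 → (1, 0, 0)
  clear (1,2): R1 −= (2/13)R2 → (0, 1, 0)

rank = 3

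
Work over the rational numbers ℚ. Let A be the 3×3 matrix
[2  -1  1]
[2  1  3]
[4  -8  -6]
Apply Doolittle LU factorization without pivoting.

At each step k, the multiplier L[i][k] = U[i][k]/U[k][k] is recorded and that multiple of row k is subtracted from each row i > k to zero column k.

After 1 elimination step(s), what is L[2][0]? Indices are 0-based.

L[2][0] = 2

[col 0] pivot 2
  R1 -= 1*R0 → (0, 2, 2)  (L[1][0] := 1)
  R2 -= 2*R0 → (0, -6, -8)  (L[2][0] := 2)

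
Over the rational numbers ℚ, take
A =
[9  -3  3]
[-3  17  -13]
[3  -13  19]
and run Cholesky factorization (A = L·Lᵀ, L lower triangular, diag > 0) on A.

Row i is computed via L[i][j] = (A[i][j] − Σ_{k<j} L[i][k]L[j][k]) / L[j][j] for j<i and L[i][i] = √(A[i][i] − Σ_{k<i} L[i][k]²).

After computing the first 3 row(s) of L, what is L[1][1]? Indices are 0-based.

Step 1: L[0][0] = √(9) = 3.
  L[1][0] = (-3) / L[0][0] = -1.
Step 2: L[1][1] = √(16) = 4.
  L[2][0] = (3) / L[0][0] = 1.
  L[2][1] = (-12) / L[1][1] = -3.
Step 3: L[2][2] = √(9) = 3.

L[1][1] = 4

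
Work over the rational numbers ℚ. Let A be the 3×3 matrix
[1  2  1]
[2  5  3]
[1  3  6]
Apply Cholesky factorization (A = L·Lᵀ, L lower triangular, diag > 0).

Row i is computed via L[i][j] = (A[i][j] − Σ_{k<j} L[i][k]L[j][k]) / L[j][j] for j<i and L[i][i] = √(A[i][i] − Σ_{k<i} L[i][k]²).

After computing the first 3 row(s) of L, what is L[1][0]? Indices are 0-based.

Step 1: L[0][0] = √(1) = 1.
  L[1][0] = (2) / L[0][0] = 2.
Step 2: L[1][1] = √(1) = 1.
  L[2][0] = (1) / L[0][0] = 1.
  L[2][1] = (1) / L[1][1] = 1.
Step 3: L[2][2] = √(4) = 2.

L[1][0] = 2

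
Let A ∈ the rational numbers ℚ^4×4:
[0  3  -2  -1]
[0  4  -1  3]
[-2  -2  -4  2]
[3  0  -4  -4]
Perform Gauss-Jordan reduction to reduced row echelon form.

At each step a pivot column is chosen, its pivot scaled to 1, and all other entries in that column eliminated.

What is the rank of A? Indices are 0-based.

pivot(0,0): swap R0↔R2
pivot(0,0)=-2: scale R0 → (1, 1, 2, -1)
  clear (3,0): R3 −= (3)R0 → (0, -3, -10, -1)
pivot(1,1)=4: scale R1 → (0, 1, -1/4, 3/4)
  clear (0,1): R0 −= (1)R1 → (1, 0, 9/4, -7/4)
  clear (2,1): R2 −= (3)R1 → (0, 0, -5/4, -13/4)
  clear (3,1): R3 −= (-3)R1 → (0, 0, -43/4, 5/4)
pivot(2,2)=-5/4: scale R2 → (0, 0, 1, 13/5)
  clear (0,2): R0 −= (9/4)R2 → (1, 0, 0, -38/5)
  clear (1,2): R1 −= (-1/4)R2 → (0, 1, 0, 7/5)
  clear (3,2): R3 −= (-43/4)R2 → (0, 0, 0, 146/5)
pivot(3,3)=146/5: scale R3 → (0, 0, 0, 1)
  clear (0,3): R0 −= (-38/5)R3 → (1, 0, 0, 0)
  clear (1,3): R1 −= (7/5)R3 → (0, 1, 0, 0)
  clear (2,3): R2 −= (13/5)R3 → (0, 0, 1, 0)

rank = 4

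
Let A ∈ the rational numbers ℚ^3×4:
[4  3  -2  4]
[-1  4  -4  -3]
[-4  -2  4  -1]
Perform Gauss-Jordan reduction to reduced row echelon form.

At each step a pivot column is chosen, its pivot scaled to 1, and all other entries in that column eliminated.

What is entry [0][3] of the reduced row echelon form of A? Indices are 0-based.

M[0][3] = 15/14

pivot(0,0)=4: scale R0 → (1, 3/4, -1/2, 1)
  clear (1,0): R1 −= (-1)R0 → (0, 19/4, -9/2, -2)
  clear (2,0): R2 −= (-4)R0 → (0, 1, 2, 3)
pivot(1,1)=19/4: scale R1 → (0, 1, -18/19, -8/19)
  clear (0,1): R0 −= (3/4)R1 → (1, 0, 4/19, 25/19)
  clear (2,1): R2 −= (1)R1 → (0, 0, 56/19, 65/19)
pivot(2,2)=56/19: scale R2 → (0, 0, 1, 65/56)
  clear (0,2): R0 −= (4/19)R2 → (1, 0, 0, 15/14)
  clear (1,2): R1 −= (-18/19)R2 → (0, 1, 0, 19/28)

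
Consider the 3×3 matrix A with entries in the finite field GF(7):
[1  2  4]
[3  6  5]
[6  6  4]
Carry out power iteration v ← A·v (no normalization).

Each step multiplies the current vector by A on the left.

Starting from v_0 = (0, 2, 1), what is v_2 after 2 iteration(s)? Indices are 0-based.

v_0 = (0, 2, 1).
v_1 = A·v_0 = (1, 3, 2).
v_2 = A·v_1 = (1, 3, 4).

v_2 = (1, 3, 4)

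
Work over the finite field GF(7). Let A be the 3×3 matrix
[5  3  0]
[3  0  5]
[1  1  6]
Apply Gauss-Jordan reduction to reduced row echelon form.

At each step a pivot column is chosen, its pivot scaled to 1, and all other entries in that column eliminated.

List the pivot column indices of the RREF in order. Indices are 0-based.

pivot columns: 0, 1, 2

[1] R0 /= 5  ⇒  (1, 2, 0)
     R1 -= 3·R0  ⇒  (0, 1, 5)
     R2 -= 1·R0  ⇒  (0, 6, 6)
[2] R1 /= 1  ⇒  (0, 1, 5)
     R0 -= 2·R1  ⇒  (1, 0, 4)
     R2 -= 6·R1  ⇒  (0, 0, 4)
[3] R2 /= 4  ⇒  (0, 0, 1)
     R0 -= 4·R2  ⇒  (1, 0, 0)
     R1 -= 5·R2  ⇒  (0, 1, 0)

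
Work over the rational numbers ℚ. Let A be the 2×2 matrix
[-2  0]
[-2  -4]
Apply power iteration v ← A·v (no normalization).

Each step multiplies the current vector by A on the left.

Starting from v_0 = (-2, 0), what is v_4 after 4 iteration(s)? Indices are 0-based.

v_4 = (-32, -480)

v_0 = (-2, 0).
v_1 = A·v_0 = (4, 4).
v_2 = A·v_1 = (-8, -24).
v_3 = A·v_2 = (16, 112).
v_4 = A·v_3 = (-32, -480).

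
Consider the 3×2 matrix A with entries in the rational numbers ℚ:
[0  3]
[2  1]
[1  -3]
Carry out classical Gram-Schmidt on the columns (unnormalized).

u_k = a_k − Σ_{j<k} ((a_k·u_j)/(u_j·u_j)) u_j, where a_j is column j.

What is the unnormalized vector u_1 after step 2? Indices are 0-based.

u_1 = (3, 7/5, -14/5)

Step 1: u_0 = a_0 = (0, 2, 1).
Step 2: u_1 = a_1 − (-1/5)·u_0 = (3, 7/5, -14/5).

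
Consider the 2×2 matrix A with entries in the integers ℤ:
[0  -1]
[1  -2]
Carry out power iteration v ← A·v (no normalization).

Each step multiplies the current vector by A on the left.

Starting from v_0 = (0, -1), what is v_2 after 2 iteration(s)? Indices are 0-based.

v_2 = (-2, -3)

v_0 = (0, -1).
v_1 = A·v_0 = (1, 2).
v_2 = A·v_1 = (-2, -3).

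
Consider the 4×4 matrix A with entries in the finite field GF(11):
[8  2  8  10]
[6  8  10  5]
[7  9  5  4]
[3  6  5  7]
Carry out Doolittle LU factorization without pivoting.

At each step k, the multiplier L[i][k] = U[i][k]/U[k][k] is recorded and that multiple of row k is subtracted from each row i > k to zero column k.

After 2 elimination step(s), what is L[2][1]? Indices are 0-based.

L[2][1] = 10

Step 1: pivot at (0,0) is 8.
  row1 ← row1 − (9)·row0  ⇒  L[1][0]=9, U row1=(0, 1, 4, 3)
  row2 ← row2 − (5)·row0  ⇒  L[2][0]=5, U row2=(0, 10, 9, 9)
  row3 ← row3 − (10)·row0  ⇒  L[3][0]=10, U row3=(0, 8, 2, 6)
Step 2: pivot at (1,1) is 1.
  row2 ← row2 − (10)·row1  ⇒  L[2][1]=10, U row2=(0, 0, 2, 1)
  row3 ← row3 − (8)·row1  ⇒  L[3][1]=8, U row3=(0, 0, 3, 4)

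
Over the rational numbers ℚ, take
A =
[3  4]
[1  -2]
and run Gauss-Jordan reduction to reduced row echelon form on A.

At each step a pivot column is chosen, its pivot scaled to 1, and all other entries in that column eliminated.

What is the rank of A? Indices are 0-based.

step 1: normalize row 0 (÷3) = (1, 4/3)
  row 1: subtract 1×row0 = (0, -10/3)
step 2: normalize row 1 (÷-10/3) = (0, 1)
  row 0: subtract 4/3×row1 = (1, 0)

rank = 2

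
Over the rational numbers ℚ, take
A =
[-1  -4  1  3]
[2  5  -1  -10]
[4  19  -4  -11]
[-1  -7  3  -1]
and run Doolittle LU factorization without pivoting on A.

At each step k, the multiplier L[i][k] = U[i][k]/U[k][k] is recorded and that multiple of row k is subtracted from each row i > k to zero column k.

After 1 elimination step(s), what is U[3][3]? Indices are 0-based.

U[3][3] = -4

Step 1: pivot at (0,0) is -1.
  row1 ← row1 − (-2)·row0  ⇒  L[1][0]=-2, U row1=(0, -3, 1, -4)
  row2 ← row2 − (-4)·row0  ⇒  L[2][0]=-4, U row2=(0, 3, 0, 1)
  row3 ← row3 − (1)·row0  ⇒  L[3][0]=1, U row3=(0, -3, 2, -4)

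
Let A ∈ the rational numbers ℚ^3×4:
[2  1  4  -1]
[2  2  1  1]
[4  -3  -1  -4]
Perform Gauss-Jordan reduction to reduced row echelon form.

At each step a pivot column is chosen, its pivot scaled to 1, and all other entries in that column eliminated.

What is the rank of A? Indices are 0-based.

rank = 3

[1] R0 /= 2  ⇒  (1, 1/2, 2, -1/2)
     R1 -= 2·R0  ⇒  (0, 1, -3, 2)
     R2 -= 4·R0  ⇒  (0, -5, -9, -2)
[2] R1 /= 1  ⇒  (0, 1, -3, 2)
     R0 -= 1/2·R1  ⇒  (1, 0, 7/2, -3/2)
     R2 -= -5·R1  ⇒  (0, 0, -24, 8)
[3] R2 /= -24  ⇒  (0, 0, 1, -1/3)
     R0 -= 7/2·R2  ⇒  (1, 0, 0, -1/3)
     R1 -= -3·R2  ⇒  (0, 1, 0, 1)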